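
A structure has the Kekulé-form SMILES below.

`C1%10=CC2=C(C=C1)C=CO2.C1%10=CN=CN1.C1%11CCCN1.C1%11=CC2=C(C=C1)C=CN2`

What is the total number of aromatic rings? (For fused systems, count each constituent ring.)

5

The SMILES encodes a six-membered carbon ring with three alternating C=C double bonds, fused to a five-membered ring containing one oxygen and two C=C double bonds; a five-membered ring with nitrogens at positions 1 and 3 (one bearing H, one in a C=N bond) and two double bonds; a five-membered saturated ring of four carbons and one N–H nitrogen; a six-membered carbon ring with three alternating C=C double bonds, fused to a five-membered ring containing one N–H nitrogen and two C=C double bonds.
The fused 6/5-membered bicyclic (with one oxygen) is a single π system with 9 sp² atoms and 10 π electrons from ring double bonds plus a heteroatom lone pair. 10 = 4(2)+2, so the system is aromatic and both rings count as aromatic (benzofuran).
The 5-membered ring with two nitrogens (one N–H, one =N–) is planar and fully conjugated; 2 ring double bonds (4 π electrons) plus a heteroatom lone pair (2) give 6 π electrons. Since 6 = 4n+2 (n=1), it is aromatic (imidazole).
The 5-membered ring with one N–H has only sp³ atoms, so it is not fully conjugated — not aromatic (pyrrolidine).
The fused 6/5-membered bicyclic (with one N–H) is a single π system with 9 sp² atoms and 10 π electrons from ring double bonds plus a heteroatom lone pair. 10 = 4(2)+2, so the system is aromatic and both rings count as aromatic (indole).
5 of the 6 rings are aromatic. Total: 5.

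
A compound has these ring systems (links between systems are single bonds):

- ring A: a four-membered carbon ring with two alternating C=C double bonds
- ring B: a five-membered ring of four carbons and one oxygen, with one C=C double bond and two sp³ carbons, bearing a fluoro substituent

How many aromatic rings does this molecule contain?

0

Ring A has only sp² ring atoms; a planar conformation would have a fully conjugated π system of 4 electrons. But 4 = 4(1), which is 4n not 4n+2, so ring A is not aromatic (cyclobutadiene) — cyclobutadiene is antiaromatic and distorts to a rectangle.
Ring B has two sp³ carbons, so it is not fully conjugated — not aromatic (2,3-dihydrofuran).
No ring is aromatic. Total: 0.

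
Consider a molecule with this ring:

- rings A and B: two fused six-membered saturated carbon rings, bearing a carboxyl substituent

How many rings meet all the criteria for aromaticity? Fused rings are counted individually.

0

Ring A has only sp³ atoms, so it is not fully conjugated — not aromatic (cyclohexane ring).
Ring B has only sp³ atoms, so it is not fully conjugated — not aromatic (cyclohexane ring).
No ring is aromatic. Total: 0.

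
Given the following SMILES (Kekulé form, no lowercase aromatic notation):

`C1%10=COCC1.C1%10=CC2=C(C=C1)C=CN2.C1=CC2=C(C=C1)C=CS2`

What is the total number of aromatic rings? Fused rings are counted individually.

4

The SMILES encodes a five-membered ring of four carbons and one oxygen, with one C=C double bond and two sp³ carbons; a six-membered carbon ring with three alternating C=C double bonds, fused to a five-membered ring containing one N–H nitrogen and two C=C double bonds; a six-membered carbon ring with three alternating C=C double bonds, fused to a five-membered ring containing one sulfur and two C=C double bonds.
The 5-membered ring with one oxygen has two sp³ carbons, so it is not fully conjugated — not aromatic (2,3-dihydrofuran).
The fused 6/5-membered bicyclic (with one N–H) is a single π system with 9 sp² atoms and 10 π electrons from ring double bonds plus a heteroatom lone pair. 10 = 4(2)+2, so the system is aromatic and both rings count as aromatic (indole).
The fused 6/5-membered bicyclic (with one sulfur) is a single π system with 9 sp² atoms and 10 π electrons from ring double bonds plus a heteroatom lone pair. 10 = 4(2)+2, so the system is aromatic and both rings count as aromatic (benzothiophene).
4 of the 5 rings are aromatic. Total: 4.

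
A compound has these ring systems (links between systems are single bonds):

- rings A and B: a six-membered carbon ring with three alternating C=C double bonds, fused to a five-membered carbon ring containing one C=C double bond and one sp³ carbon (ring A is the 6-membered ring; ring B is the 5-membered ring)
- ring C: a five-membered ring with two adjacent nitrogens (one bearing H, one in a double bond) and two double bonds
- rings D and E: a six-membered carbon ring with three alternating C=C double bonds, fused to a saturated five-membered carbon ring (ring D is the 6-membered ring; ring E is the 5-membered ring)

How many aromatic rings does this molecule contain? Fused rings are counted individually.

Ring A is planar and fully conjugated; 3 ring double bonds give 6 π electrons. Since 6 = 4n+2 (n=1), ring A is aromatic (benzene ring).
Ring B has one sp³ carbon, so it is not fully conjugated — not aromatic (cyclopentene ring).
Ring C has a continuous p-orbital overlap around the ring; 2 ring double bonds (4 π electrons) plus a heteroatom lone pair (2) give 6 π electrons. Since 6 = 4n+2 (n=1), ring C is aromatic (pyrazole).
Ring D is planar and fully conjugated; 3 ring double bonds give 6 π electrons. That satisfies 4n+2 with n=1, so ring D is aromatic (benzene ring).
Ring E has three sp³ carbons, so it is not fully conjugated — not aromatic (cyclopentane ring).
Aromatic: A, C, D. Total: 3.

3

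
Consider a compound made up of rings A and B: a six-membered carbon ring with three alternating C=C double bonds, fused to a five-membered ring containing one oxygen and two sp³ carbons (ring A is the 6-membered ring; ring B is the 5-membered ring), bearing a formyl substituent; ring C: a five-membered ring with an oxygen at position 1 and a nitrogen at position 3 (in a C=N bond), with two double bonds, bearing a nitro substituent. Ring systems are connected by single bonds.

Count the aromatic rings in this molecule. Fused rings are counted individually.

Ring A has a continuous p-orbital overlap around the ring; 3 ring double bonds give 6 π electrons. 6 = 4(1)+2, so ring A is aromatic (benzene ring).
Ring B has two sp³ carbons, so it is not fully conjugated — not aromatic (oxolane ring).
Ring C is fully conjugated (every ring atom contributes a p orbital); 2 ring double bonds (4 π electrons) plus a heteroatom lone pair (2) give 6 π electrons. That satisfies 4n+2 with n=1, so ring C is aromatic (oxazole).
Aromatic: A, C. Total: 2.

2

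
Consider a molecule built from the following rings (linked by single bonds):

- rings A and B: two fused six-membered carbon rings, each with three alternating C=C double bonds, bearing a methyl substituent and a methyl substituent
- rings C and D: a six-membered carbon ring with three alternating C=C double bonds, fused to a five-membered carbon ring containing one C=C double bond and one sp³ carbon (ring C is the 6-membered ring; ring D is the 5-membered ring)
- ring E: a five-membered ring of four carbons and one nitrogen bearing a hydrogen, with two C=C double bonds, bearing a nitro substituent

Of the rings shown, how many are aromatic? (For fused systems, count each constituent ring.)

4

Rings A and B form a fused bicyclic system with 10 sp² atoms and 10 π electrons from ring double bonds. 10 = 4(2)+2, so the system is aromatic and both rings count as aromatic (naphthalene).
Ring C has a continuous p-orbital overlap around the ring; 3 ring double bonds give 6 π electrons. Since 6 = 4n+2 (n=1), ring C is aromatic (benzene ring).
Ring D has one sp³ carbon, so it is not fully conjugated — not aromatic (cyclopentene ring).
Ring E is fully conjugated (every ring atom contributes a p orbital); 2 ring double bonds (4 π electrons) plus a heteroatom lone pair (2) give 6 π electrons. 6 = 4(1)+2, so ring E is aromatic (pyrrole).
Aromatic: A, B, C, E. Total: 4.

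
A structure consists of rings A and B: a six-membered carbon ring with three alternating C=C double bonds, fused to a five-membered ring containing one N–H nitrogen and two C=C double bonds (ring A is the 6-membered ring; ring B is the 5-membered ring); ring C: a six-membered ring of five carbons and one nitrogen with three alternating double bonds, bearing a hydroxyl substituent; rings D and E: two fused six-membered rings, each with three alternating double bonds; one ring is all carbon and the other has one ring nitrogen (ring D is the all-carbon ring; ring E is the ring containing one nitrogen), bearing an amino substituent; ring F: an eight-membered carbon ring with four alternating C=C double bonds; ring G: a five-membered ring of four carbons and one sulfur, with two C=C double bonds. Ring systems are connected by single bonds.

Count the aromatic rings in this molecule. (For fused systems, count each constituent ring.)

6

Rings A and B form a fused bicyclic system (with one N–H) with 9 sp² atoms and 10 π electrons from ring double bonds plus a heteroatom lone pair. 10 = 4(2)+2, so the system is aromatic and both rings count as aromatic (indole).
Ring C is planar and fully conjugated; 3 ring double bonds give 6 π electrons. Since 6 = 4n+2 (n=1), ring C is aromatic (pyridine).
Rings D and E form a fused bicyclic system (with one nitrogen) with 10 sp² atoms and 10 π electrons from ring double bonds. 10 = 4(2)+2, so the system is aromatic and both rings count as aromatic (quinoline).
Ring F has only sp² ring atoms; a planar conformation would have a fully conjugated π system of 8 electrons. But 8 = 4(2), which is 4n not 4n+2, so ring F is not aromatic (cyclooctatetraene) — cyclooctatetraene distorts into a non-planar tub to avoid antiaromaticity.
Ring G is planar and fully conjugated; 2 ring double bonds (4 π electrons) plus a heteroatom lone pair (2) give 6 π electrons. Since 6 = 4n+2 (n=1), ring G is aromatic (thiophene).
Aromatic: A, B, C, D, E, G. Total: 6.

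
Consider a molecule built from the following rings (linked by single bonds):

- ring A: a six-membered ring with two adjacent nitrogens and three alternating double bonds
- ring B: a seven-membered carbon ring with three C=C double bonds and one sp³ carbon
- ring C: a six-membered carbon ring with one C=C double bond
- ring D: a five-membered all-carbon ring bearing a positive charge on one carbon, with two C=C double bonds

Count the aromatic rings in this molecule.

Ring A is fully conjugated (every ring atom contributes a p orbital); 3 ring double bonds give 6 π electrons. That satisfies 4n+2 with n=1, so ring A is aromatic (pyridazine).
Ring B has one sp³ carbon, so it is not fully conjugated — not aromatic (cycloheptatriene).
Ring C has four sp³ carbons, so it is not fully conjugated — not aromatic (cyclohexene).
Ring D has only sp² ring atoms; a planar conformation would have a fully conjugated π system of 4 electrons. But 4 = 4(1), which is 4n not 4n+2, so ring D is not aromatic (cyclopentadienyl cation).
Aromatic: A. Total: 1.

1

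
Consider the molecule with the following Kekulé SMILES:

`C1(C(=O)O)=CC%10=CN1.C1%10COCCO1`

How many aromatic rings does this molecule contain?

The SMILES encodes a five-membered ring of four carbons and one nitrogen bearing a hydrogen, with two C=C double bonds; a six-membered saturated ring with oxygens at positions 1 and 4.
The 5-membered ring with one N–H has a continuous p-orbital overlap around the ring; 2 ring double bonds (4 π electrons) plus a heteroatom lone pair (2) give 6 π electrons. That satisfies 4n+2 with n=1, so it is aromatic (pyrrole).
The 6-membered ring with two oxygens (1,4) has only sp³ atoms, so it is not fully conjugated — not aromatic (1,4-dioxane).
1 of the 2 rings is aromatic. Total: 1.

1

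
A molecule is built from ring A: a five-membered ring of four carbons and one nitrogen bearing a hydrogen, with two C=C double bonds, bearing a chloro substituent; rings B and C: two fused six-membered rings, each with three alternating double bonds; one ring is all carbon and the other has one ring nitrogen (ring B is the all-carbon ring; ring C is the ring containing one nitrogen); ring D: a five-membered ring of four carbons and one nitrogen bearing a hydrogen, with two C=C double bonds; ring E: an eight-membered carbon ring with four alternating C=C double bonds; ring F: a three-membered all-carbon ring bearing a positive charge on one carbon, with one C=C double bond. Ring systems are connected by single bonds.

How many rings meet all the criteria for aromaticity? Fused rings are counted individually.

Ring A is planar and fully conjugated; 2 ring double bonds (4 π electrons) plus a heteroatom lone pair (2) give 6 π electrons. Since 6 = 4n+2 (n=1), ring A is aromatic (pyrrole).
Rings B and C form a fused bicyclic system (with one nitrogen) with 10 sp² atoms and 10 π electrons from ring double bonds. 10 = 4(2)+2, so the system is aromatic and both rings count as aromatic (quinoline).
Ring D has a continuous p-orbital overlap around the ring; 2 ring double bonds (4 π electrons) plus a heteroatom lone pair (2) give 6 π electrons. Since 6 = 4n+2 (n=1), ring D is aromatic (pyrrole).
Ring E has only sp² ring atoms; a planar conformation would have a fully conjugated π system of 8 electrons. But 8 = 4(2), which is 4n not 4n+2, so ring E is not aromatic (cyclooctatetraene) — cyclooctatetraene distorts into a non-planar tub to avoid antiaromaticity.
Ring F has a continuous p-orbital overlap around the ring; 1 ring double bond (2 π electrons) plus the carbocation's empty p orbital (0, but keeps the ring conjugated) give 2 π electrons. 2 = 4(0)+2, so ring F is aromatic (cyclopropenyl cation).
Aromatic: A, B, C, D, F. Total: 5.

5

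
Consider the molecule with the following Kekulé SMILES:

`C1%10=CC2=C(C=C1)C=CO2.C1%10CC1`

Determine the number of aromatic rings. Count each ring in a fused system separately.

2

The SMILES encodes a six-membered carbon ring with three alternating C=C double bonds, fused to a five-membered ring containing one oxygen and two C=C double bonds; a three-membered saturated carbon ring.
The fused 6/5-membered bicyclic (with one oxygen) is a single π system with 9 sp² atoms and 10 π electrons from ring double bonds plus a heteroatom lone pair. 10 = 4(2)+2, so the system is aromatic and both rings count as aromatic (benzofuran).
The 3-membered ring has only sp³ atoms, so it is not fully conjugated — not aromatic (cyclopropane).
2 of the 3 rings are aromatic. Total: 2.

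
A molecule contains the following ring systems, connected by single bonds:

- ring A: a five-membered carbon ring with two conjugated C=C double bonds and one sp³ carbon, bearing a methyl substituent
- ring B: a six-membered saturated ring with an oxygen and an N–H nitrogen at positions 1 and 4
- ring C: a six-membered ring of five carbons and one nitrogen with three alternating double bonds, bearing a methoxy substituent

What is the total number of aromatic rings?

Ring A has one sp³ carbon, so it is not fully conjugated — not aromatic (cyclopentadiene).
Ring B has only sp³ atoms, so it is not fully conjugated — not aromatic (morpholine).
Ring C is planar and fully conjugated; 3 ring double bonds give 6 π electrons. 6 = 4(1)+2, so ring C is aromatic (pyridine).
Aromatic: C. Total: 1.

1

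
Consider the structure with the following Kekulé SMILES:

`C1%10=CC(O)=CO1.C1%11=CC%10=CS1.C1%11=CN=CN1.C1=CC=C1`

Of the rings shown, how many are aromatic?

The SMILES encodes a five-membered ring of four carbons and one oxygen, with two C=C double bonds; a five-membered ring of four carbons and one sulfur, with two C=C double bonds; a five-membered ring with nitrogens at positions 1 and 3 (one bearing H, one in a C=N bond) and two double bonds; a four-membered carbon ring with two alternating C=C double bonds.
The 5-membered ring with one oxygen is planar and fully conjugated; 2 ring double bonds (4 π electrons) plus a heteroatom lone pair (2) give 6 π electrons. 6 = 4(1)+2, so it is aromatic (furan).
The 5-membered ring with one sulfur is fully conjugated (every ring atom contributes a p orbital); 2 ring double bonds (4 π electrons) plus a heteroatom lone pair (2) give 6 π electrons. That satisfies 4n+2 with n=1, so it is aromatic (thiophene).
The 5-membered ring with two nitrogens (one N–H, one =N–) has a continuous p-orbital overlap around the ring; 2 ring double bonds (4 π electrons) plus a heteroatom lone pair (2) give 6 π electrons. 6 = 4(1)+2, so it is aromatic (imidazole).
The 4-membered ring has only sp² ring atoms; a planar conformation would have a fully conjugated π system of 4 electrons. But 4 = 4(1), which is 4n not 4n+2, so it is not aromatic (cyclobutadiene) — cyclobutadiene is antiaromatic and distorts to a rectangle.
3 of the 4 rings are aromatic. Total: 3.

3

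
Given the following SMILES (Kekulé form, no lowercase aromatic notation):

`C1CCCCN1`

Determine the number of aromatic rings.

The SMILES encodes a six-membered saturated ring of five carbons and one N–H nitrogen.
The 6-membered ring with one N–H has only sp³ atoms, so it is not fully conjugated — not aromatic (piperidine).

0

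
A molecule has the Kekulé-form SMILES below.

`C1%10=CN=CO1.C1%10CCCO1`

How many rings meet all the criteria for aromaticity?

1

The SMILES encodes a five-membered ring with an oxygen at position 1 and a nitrogen at position 3 (in a C=N bond), with two double bonds; a five-membered saturated ring of four carbons and one oxygen.
The 5-membered ring with one oxygen and one =N– is fully conjugated (every ring atom contributes a p orbital); 2 ring double bonds (4 π electrons) plus a heteroatom lone pair (2) give 6 π electrons. Since 6 = 4n+2 (n=1), it is aromatic (oxazole).
The 5-membered ring with one oxygen has only sp³ atoms, so it is not fully conjugated — not aromatic (tetrahydrofuran).
1 of the 2 rings is aromatic. Total: 1.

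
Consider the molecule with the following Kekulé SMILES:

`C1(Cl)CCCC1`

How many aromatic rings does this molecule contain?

0

The SMILES encodes a five-membered saturated carbon ring.
The 5-membered ring has only sp³ atoms, so it is not fully conjugated — not aromatic (cyclopentane).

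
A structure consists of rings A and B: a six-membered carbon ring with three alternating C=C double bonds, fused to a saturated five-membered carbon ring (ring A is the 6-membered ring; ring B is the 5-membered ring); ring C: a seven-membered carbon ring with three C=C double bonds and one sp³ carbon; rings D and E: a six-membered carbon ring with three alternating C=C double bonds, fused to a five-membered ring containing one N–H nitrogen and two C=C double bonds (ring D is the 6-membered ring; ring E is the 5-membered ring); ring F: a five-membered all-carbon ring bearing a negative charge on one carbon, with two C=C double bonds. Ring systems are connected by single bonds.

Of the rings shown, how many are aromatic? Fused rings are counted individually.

4

Ring A has a continuous p-orbital overlap around the ring; 3 ring double bonds give 6 π electrons. 6 = 4(1)+2, so ring A is aromatic (benzene ring).
Ring B has three sp³ carbons, so it is not fully conjugated — not aromatic (cyclopentane ring).
Ring C has one sp³ carbon, so it is not fully conjugated — not aromatic (cycloheptatriene).
Rings D and E form a fused bicyclic system (with one N–H) with 9 sp² atoms and 10 π electrons from ring double bonds plus a heteroatom lone pair. 10 = 4(2)+2, so the system is aromatic and both rings count as aromatic (indole).
Ring F has a continuous p-orbital overlap around the ring; 2 ring double bonds (4 π electrons) plus the carbanion lone pair (2) give 6 π electrons. 6 = 4(1)+2, so ring F is aromatic (cyclopentadienyl anion).
Aromatic: A, D, E, F. Total: 4.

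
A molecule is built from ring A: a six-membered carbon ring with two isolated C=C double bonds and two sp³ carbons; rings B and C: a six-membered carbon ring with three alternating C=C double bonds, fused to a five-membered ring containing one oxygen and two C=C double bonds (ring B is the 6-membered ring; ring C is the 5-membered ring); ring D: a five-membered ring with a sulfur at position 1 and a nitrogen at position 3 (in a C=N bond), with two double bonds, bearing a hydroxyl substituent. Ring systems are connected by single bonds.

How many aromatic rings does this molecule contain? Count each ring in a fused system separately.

3

Ring A has two sp³ carbons, so it is not fully conjugated — not aromatic (1,4-cyclohexadiene).
Rings B and C form a fused bicyclic system (with one oxygen) with 9 sp² atoms and 10 π electrons from ring double bonds plus a heteroatom lone pair. 10 = 4(2)+2, so the system is aromatic and both rings count as aromatic (benzofuran).
Ring D is planar and fully conjugated; 2 ring double bonds (4 π electrons) plus a heteroatom lone pair (2) give 6 π electrons. Since 6 = 4n+2 (n=1), ring D is aromatic (thiazole).
Aromatic: B, C, D. Total: 3.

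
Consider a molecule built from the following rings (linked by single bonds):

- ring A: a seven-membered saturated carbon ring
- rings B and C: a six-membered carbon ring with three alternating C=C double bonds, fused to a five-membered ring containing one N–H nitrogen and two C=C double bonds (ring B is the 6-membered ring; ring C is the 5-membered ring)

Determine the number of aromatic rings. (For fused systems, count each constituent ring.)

Ring A has only sp³ atoms, so it is not fully conjugated — not aromatic (cycloheptane).
Rings B and C form a fused bicyclic system (with one N–H) with 9 sp² atoms and 10 π electrons from ring double bonds plus a heteroatom lone pair. 10 = 4(2)+2, so the system is aromatic and both rings count as aromatic (indole).
Aromatic: B, C. Total: 2.

2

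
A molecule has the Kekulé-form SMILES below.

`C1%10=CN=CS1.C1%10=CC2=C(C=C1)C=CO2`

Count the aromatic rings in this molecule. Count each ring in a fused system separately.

3

The SMILES encodes a five-membered ring with a sulfur at position 1 and a nitrogen at position 3 (in a C=N bond), with two double bonds; a six-membered carbon ring with three alternating C=C double bonds, fused to a five-membered ring containing one oxygen and two C=C double bonds.
The 5-membered ring with one sulfur and one =N– is fully conjugated (every ring atom contributes a p orbital); 2 ring double bonds (4 π electrons) plus a heteroatom lone pair (2) give 6 π electrons. 6 = 4(1)+2, so it is aromatic (thiazole).
The fused 6/5-membered bicyclic (with one oxygen) is a single π system with 9 sp² atoms and 10 π electrons from ring double bonds plus a heteroatom lone pair. 10 = 4(2)+2, so the system is aromatic and both rings count as aromatic (benzofuran).
3 of the 3 rings are aromatic. Total: 3.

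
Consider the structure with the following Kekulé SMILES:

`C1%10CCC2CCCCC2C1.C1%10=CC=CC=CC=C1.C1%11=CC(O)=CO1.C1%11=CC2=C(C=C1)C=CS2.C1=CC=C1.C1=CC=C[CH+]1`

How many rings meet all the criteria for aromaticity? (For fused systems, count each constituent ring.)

The SMILES encodes two fused six-membered saturated carbon rings; an eight-membered carbon ring with four alternating C=C double bonds; a five-membered ring of four carbons and one oxygen, with two C=C double bonds; a six-membered carbon ring with three alternating C=C double bonds, fused to a five-membered ring containing one sulfur and two C=C double bonds; a four-membered carbon ring with two alternating C=C double bonds; a five-membered all-carbon ring bearing a positive charge on one carbon, with two C=C double bonds.
The 6-membered ring has only sp³ atoms, so it is not fully conjugated — not aromatic (cyclohexane ring).
The second 6-membered ring has only sp³ atoms, so it is not fully conjugated — not aromatic (cyclohexane ring).
The 8-membered ring has only sp² ring atoms; a planar conformation would have a fully conjugated π system of 8 electrons. But 8 = 4(2), which is 4n not 4n+2, so it is not aromatic (cyclooctatetraene) — cyclooctatetraene distorts into a non-planar tub to avoid antiaromaticity.
The 5-membered ring with one oxygen is fully conjugated (every ring atom contributes a p orbital); 2 ring double bonds (4 π electrons) plus a heteroatom lone pair (2) give 6 π electrons. That satisfies 4n+2 with n=1, so it is aromatic (furan).
The fused 6/5-membered bicyclic (with one sulfur) is a single π system with 9 sp² atoms and 10 π electrons from ring double bonds plus a heteroatom lone pair. 10 = 4(2)+2, so the system is aromatic and both rings count as aromatic (benzothiophene).
The 4-membered ring has only sp² ring atoms; a planar conformation would have a fully conjugated π system of 4 electrons. But 4 = 4(1), which is 4n not 4n+2, so it is not aromatic (cyclobutadiene) — cyclobutadiene is antiaromatic and distorts to a rectangle.
The 5-membered ring has only sp² ring atoms; a planar conformation would have a fully conjugated π system of 4 electrons. But 4 = 4(1), which is 4n not 4n+2, so it is not aromatic (cyclopentadienyl cation).
3 of the 8 rings are aromatic. Total: 3.

3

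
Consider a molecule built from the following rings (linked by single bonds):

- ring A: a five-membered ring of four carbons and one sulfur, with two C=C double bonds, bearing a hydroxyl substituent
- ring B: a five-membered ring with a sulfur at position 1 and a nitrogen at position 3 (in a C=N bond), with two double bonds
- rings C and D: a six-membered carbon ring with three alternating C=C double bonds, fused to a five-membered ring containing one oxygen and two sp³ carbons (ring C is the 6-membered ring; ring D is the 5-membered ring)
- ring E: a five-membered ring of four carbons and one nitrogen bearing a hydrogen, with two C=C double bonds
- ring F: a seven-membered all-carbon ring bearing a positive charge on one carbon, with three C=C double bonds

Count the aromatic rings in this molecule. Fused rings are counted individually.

Ring A is fully conjugated (every ring atom contributes a p orbital); 2 ring double bonds (4 π electrons) plus a heteroatom lone pair (2) give 6 π electrons. That satisfies 4n+2 with n=1, so ring A is aromatic (thiophene).
Ring B is fully conjugated (every ring atom contributes a p orbital); 2 ring double bonds (4 π electrons) plus a heteroatom lone pair (2) give 6 π electrons. That satisfies 4n+2 with n=1, so ring B is aromatic (thiazole).
Ring C is fully conjugated (every ring atom contributes a p orbital); 3 ring double bonds give 6 π electrons. Since 6 = 4n+2 (n=1), ring C is aromatic (benzene ring).
Ring D has two sp³ carbons, so it is not fully conjugated — not aromatic (oxolane ring).
Ring E is planar and fully conjugated; 2 ring double bonds (4 π electrons) plus a heteroatom lone pair (2) give 6 π electrons. That satisfies 4n+2 with n=1, so ring E is aromatic (pyrrole).
Ring F is planar and fully conjugated; 3 ring double bonds (6 π electrons) plus the carbocation's empty p orbital (0, but keeps the ring conjugated) give 6 π electrons. That satisfies 4n+2 with n=1, so ring F is aromatic (tropylium cation).
Aromatic: A, B, C, E, F. Total: 5.

5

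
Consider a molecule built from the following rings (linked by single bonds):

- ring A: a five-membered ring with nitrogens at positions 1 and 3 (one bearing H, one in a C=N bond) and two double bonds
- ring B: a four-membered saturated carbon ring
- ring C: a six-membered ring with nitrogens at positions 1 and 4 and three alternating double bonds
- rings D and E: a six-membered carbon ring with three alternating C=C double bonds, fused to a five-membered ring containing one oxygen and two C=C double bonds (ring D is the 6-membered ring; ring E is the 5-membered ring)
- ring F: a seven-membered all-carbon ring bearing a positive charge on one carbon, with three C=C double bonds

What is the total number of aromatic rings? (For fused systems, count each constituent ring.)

5

Ring A has a continuous p-orbital overlap around the ring; 2 ring double bonds (4 π electrons) plus a heteroatom lone pair (2) give 6 π electrons. 6 = 4(1)+2, so ring A is aromatic (imidazole).
Ring B has only sp³ atoms, so it is not fully conjugated — not aromatic (cyclobutane).
Ring C is fully conjugated (every ring atom contributes a p orbital); 3 ring double bonds give 6 π electrons. Since 6 = 4n+2 (n=1), ring C is aromatic (pyrazine).
Rings D and E form a fused bicyclic system (with one oxygen) with 9 sp² atoms and 10 π electrons from ring double bonds plus a heteroatom lone pair. 10 = 4(2)+2, so the system is aromatic and both rings count as aromatic (benzofuran).
Ring F is fully conjugated (every ring atom contributes a p orbital); 3 ring double bonds (6 π electrons) plus the carbocation's empty p orbital (0, but keeps the ring conjugated) give 6 π electrons. Since 6 = 4n+2 (n=1), ring F is aromatic (tropylium cation).
Aromatic: A, C, D, E, F. Total: 5.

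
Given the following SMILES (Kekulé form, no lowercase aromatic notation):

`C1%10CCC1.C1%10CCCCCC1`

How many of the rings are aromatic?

0

The SMILES encodes a four-membered saturated carbon ring; a seven-membered saturated carbon ring.
The 4-membered ring has only sp³ atoms, so it is not fully conjugated — not aromatic (cyclobutane).
The 7-membered ring has only sp³ atoms, so it is not fully conjugated — not aromatic (cycloheptane).
None of the rings are aromatic. Total: 0.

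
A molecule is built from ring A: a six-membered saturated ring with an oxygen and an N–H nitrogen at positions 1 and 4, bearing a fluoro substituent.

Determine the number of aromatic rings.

0

Ring A has only sp³ atoms, so it is not fully conjugated — not aromatic (morpholine).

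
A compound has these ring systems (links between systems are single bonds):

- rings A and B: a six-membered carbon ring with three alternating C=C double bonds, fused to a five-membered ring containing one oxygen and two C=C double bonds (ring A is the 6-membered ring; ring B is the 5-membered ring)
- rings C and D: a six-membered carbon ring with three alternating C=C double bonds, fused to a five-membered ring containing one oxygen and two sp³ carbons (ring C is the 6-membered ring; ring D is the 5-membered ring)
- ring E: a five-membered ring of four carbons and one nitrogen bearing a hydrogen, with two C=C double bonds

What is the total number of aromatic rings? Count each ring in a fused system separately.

4

Rings A and B form a fused bicyclic system (with one oxygen) with 9 sp² atoms and 10 π electrons from ring double bonds plus a heteroatom lone pair. 10 = 4(2)+2, so the system is aromatic and both rings count as aromatic (benzofuran).
Ring C has a continuous p-orbital overlap around the ring; 3 ring double bonds give 6 π electrons. That satisfies 4n+2 with n=1, so ring C is aromatic (benzene ring).
Ring D has two sp³ carbons, so it is not fully conjugated — not aromatic (oxolane ring).
Ring E is fully conjugated (every ring atom contributes a p orbital); 2 ring double bonds (4 π electrons) plus a heteroatom lone pair (2) give 6 π electrons. 6 = 4(1)+2, so ring E is aromatic (pyrrole).
Aromatic: A, B, C, E. Total: 4.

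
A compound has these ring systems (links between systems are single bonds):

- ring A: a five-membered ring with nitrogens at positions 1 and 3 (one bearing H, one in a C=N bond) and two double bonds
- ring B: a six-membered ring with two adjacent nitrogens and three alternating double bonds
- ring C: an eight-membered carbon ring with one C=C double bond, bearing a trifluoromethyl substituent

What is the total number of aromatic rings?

Ring A is fully conjugated (every ring atom contributes a p orbital); 2 ring double bonds (4 π electrons) plus a heteroatom lone pair (2) give 6 π electrons. That satisfies 4n+2 with n=1, so ring A is aromatic (imidazole).
Ring B is planar and fully conjugated; 3 ring double bonds give 6 π electrons. Since 6 = 4n+2 (n=1), ring B is aromatic (pyridazine).
Ring C has six sp³ carbons, so it is not fully conjugated — not aromatic (cyclooctene).
Aromatic: A, B. Total: 2.

2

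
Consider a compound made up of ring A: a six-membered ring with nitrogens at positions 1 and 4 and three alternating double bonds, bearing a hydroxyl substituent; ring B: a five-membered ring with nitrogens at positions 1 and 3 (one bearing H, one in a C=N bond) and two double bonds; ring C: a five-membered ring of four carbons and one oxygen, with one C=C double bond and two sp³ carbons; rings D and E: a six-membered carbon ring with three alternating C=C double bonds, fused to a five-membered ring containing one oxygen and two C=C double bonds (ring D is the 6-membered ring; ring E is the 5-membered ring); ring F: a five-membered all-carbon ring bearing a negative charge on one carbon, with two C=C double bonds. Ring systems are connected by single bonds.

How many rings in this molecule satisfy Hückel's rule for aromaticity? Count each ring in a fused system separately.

Ring A is fully conjugated (every ring atom contributes a p orbital); 3 ring double bonds give 6 π electrons. 6 = 4(1)+2, so ring A is aromatic (pyrazine).
Ring B is fully conjugated (every ring atom contributes a p orbital); 2 ring double bonds (4 π electrons) plus a heteroatom lone pair (2) give 6 π electrons. Since 6 = 4n+2 (n=1), ring B is aromatic (imidazole).
Ring C has two sp³ carbons, so it is not fully conjugated — not aromatic (2,3-dihydrofuran).
Rings D and E form a fused bicyclic system (with one oxygen) with 9 sp² atoms and 10 π electrons from ring double bonds plus a heteroatom lone pair. 10 = 4(2)+2, so the system is aromatic and both rings count as aromatic (benzofuran).
Ring F is fully conjugated (every ring atom contributes a p orbital); 2 ring double bonds (4 π electrons) plus the carbanion lone pair (2) give 6 π electrons. 6 = 4(1)+2, so ring F is aromatic (cyclopentadienyl anion).
Aromatic: A, B, D, E, F. Total: 5.

5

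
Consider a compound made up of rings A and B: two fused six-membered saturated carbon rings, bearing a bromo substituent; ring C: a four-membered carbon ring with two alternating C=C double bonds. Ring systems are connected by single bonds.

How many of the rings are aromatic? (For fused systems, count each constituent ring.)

Ring A has only sp³ atoms, so it is not fully conjugated — not aromatic (cyclohexane ring).
Ring B has only sp³ atoms, so it is not fully conjugated — not aromatic (cyclohexane ring).
Ring C has only sp² ring atoms; a planar conformation would have a fully conjugated π system of 4 electrons. But 4 = 4(1), which is 4n not 4n+2, so ring C is not aromatic (cyclobutadiene) — cyclobutadiene is antiaromatic and distorts to a rectangle.
No ring is aromatic. Total: 0.

0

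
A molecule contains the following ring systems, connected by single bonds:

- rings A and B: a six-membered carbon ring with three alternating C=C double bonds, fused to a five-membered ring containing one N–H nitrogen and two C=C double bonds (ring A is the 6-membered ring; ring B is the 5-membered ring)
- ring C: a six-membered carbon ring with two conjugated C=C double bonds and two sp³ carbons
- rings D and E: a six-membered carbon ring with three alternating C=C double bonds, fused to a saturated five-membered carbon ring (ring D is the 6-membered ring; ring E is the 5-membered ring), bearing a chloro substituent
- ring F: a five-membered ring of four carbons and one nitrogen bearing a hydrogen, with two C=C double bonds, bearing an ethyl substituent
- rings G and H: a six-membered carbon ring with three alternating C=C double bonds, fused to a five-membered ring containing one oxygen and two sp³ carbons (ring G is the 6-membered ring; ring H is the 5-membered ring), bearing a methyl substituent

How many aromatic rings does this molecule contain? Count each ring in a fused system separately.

5

Rings A and B form a fused bicyclic system (with one N–H) with 9 sp² atoms and 10 π electrons from ring double bonds plus a heteroatom lone pair. 10 = 4(2)+2, so the system is aromatic and both rings count as aromatic (indole).
Ring C has two sp³ carbons, so it is not fully conjugated — not aromatic (1,3-cyclohexadiene).
Ring D is fully conjugated (every ring atom contributes a p orbital); 3 ring double bonds give 6 π electrons. 6 = 4(1)+2, so ring D is aromatic (benzene ring).
Ring E has three sp³ carbons, so it is not fully conjugated — not aromatic (cyclopentane ring).
Ring F is planar and fully conjugated; 2 ring double bonds (4 π electrons) plus a heteroatom lone pair (2) give 6 π electrons. That satisfies 4n+2 with n=1, so ring F is aromatic (pyrrole).
Ring G has a continuous p-orbital overlap around the ring; 3 ring double bonds give 6 π electrons. 6 = 4(1)+2, so ring G is aromatic (benzene ring).
Ring H has two sp³ carbons, so it is not fully conjugated — not aromatic (oxolane ring).
Aromatic: A, B, D, F, G. Total: 5.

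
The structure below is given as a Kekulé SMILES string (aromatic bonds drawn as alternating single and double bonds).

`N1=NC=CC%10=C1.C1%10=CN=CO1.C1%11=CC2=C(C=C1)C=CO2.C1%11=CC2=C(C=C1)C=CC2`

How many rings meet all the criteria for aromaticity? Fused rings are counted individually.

The SMILES encodes a six-membered ring with two adjacent nitrogens and three alternating double bonds; a five-membered ring with an oxygen at position 1 and a nitrogen at position 3 (in a C=N bond), with two double bonds; a six-membered carbon ring with three alternating C=C double bonds, fused to a five-membered ring containing one oxygen and two C=C double bonds; a six-membered carbon ring with three alternating C=C double bonds, fused to a five-membered carbon ring containing one C=C double bond and one sp³ carbon.
The 6-membered ring with two nitrogens (1,2) is fully conjugated (every ring atom contributes a p orbital); 3 ring double bonds give 6 π electrons. That satisfies 4n+2 with n=1, so it is aromatic (pyridazine).
The 5-membered ring with one oxygen and one =N– is fully conjugated (every ring atom contributes a p orbital); 2 ring double bonds (4 π electrons) plus a heteroatom lone pair (2) give 6 π electrons. Since 6 = 4n+2 (n=1), it is aromatic (oxazole).
The fused 6/5-membered bicyclic (with one oxygen) is a single π system with 9 sp² atoms and 10 π electrons from ring double bonds plus a heteroatom lone pair. 10 = 4(2)+2, so the system is aromatic and both rings count as aromatic (benzofuran).
The 6-membered ring has a continuous p-orbital overlap around the ring; 3 ring double bonds give 6 π electrons. That satisfies 4n+2 with n=1, so it is aromatic (benzene ring).
The 5-membered ring has one sp³ carbon, so it is not fully conjugated — not aromatic (cyclopentene ring).
5 of the 6 rings are aromatic. Total: 5.

5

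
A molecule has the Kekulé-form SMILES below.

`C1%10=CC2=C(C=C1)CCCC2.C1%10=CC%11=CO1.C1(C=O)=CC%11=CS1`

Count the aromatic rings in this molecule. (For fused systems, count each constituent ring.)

3

The SMILES encodes a six-membered carbon ring with three alternating C=C double bonds, fused to a saturated six-membered carbon ring; a five-membered ring of four carbons and one oxygen, with two C=C double bonds; a five-membered ring of four carbons and one sulfur, with two C=C double bonds.
The 6-membered ring has a continuous p-orbital overlap around the ring; 3 ring double bonds give 6 π electrons. That satisfies 4n+2 with n=1, so it is aromatic (benzene ring).
The second 6-membered ring has four sp³ carbons, so it is not fully conjugated — not aromatic (cyclohexane ring).
The 5-membered ring with one oxygen is planar and fully conjugated; 2 ring double bonds (4 π electrons) plus a heteroatom lone pair (2) give 6 π electrons. 6 = 4(1)+2, so it is aromatic (furan).
The 5-membered ring with one sulfur is fully conjugated (every ring atom contributes a p orbital); 2 ring double bonds (4 π electrons) plus a heteroatom lone pair (2) give 6 π electrons. That satisfies 4n+2 with n=1, so it is aromatic (thiophene).
3 of the 4 rings are aromatic. Total: 3.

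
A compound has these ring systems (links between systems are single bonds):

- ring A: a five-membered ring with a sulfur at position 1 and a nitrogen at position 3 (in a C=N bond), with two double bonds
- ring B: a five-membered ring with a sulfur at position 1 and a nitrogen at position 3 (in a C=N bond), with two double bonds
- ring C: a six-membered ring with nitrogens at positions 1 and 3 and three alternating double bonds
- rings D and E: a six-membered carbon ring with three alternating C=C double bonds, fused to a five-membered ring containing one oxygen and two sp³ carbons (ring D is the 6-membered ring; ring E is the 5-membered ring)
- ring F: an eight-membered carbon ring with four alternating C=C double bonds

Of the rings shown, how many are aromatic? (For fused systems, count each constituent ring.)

Ring A is fully conjugated (every ring atom contributes a p orbital); 2 ring double bonds (4 π electrons) plus a heteroatom lone pair (2) give 6 π electrons. Since 6 = 4n+2 (n=1), ring A is aromatic (thiazole).
Ring B is planar and fully conjugated; 2 ring double bonds (4 π electrons) plus a heteroatom lone pair (2) give 6 π electrons. That satisfies 4n+2 with n=1, so ring B is aromatic (thiazole).
Ring C is fully conjugated (every ring atom contributes a p orbital); 3 ring double bonds give 6 π electrons. That satisfies 4n+2 with n=1, so ring C is aromatic (pyrimidine).
Ring D has a continuous p-orbital overlap around the ring; 3 ring double bonds give 6 π electrons. Since 6 = 4n+2 (n=1), ring D is aromatic (benzene ring).
Ring E has two sp³ carbons, so it is not fully conjugated — not aromatic (oxolane ring).
Ring F has only sp² ring atoms; a planar conformation would have a fully conjugated π system of 8 electrons. But 8 = 4(2), which is 4n not 4n+2, so ring F is not aromatic (cyclooctatetraene) — cyclooctatetraene distorts into a non-planar tub to avoid antiaromaticity.
Aromatic: A, B, C, D. Total: 4.

4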